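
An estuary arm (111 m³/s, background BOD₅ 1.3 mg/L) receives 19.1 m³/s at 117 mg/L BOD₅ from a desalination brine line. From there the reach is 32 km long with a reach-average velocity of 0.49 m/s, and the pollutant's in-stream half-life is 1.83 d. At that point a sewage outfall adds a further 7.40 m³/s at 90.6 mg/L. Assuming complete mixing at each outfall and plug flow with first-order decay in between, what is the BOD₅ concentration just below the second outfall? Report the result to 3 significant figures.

17.9 mg/L

Mixed concentration C = ΣQC/ΣQ = (111.0·1.300 + 19.10·117.0) / 130.1 = 2379/130.1 = 18.29 mg/L; combined flow 130.1 m³/s.
Travel time t = 32·1000 / 0.49 = 65310 s = 18.14 h.
Half-life 1.83 d → k = ln 2 / 1.83 = 0.3788 d⁻¹.
Applying C = C₀e^(−kt): 18.29 × 0.7510 = 13.73 mg/L.
At the second outfall, C = (130.1·13.73 + 7.400·90.60) / (130.1 + 7.400) = 17.87 mg/L.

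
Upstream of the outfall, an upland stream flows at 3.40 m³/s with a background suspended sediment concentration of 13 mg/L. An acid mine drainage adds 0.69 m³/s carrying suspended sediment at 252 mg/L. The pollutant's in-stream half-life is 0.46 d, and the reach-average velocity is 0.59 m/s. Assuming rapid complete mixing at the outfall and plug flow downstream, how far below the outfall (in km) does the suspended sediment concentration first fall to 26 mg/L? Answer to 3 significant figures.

Mass balance: C = (3.400·13.00 + 0.6900·252.0) / 4.090 = 218.1/4.090 = 53.32 mg/L.
Half-life 0.46 d → k = ln 2 / 0.46 = 1.507 d⁻¹.
Set 53.32·exp(−k·t) = 26 → t = ln(53.32/26)/k = 41180 s = 11.44 h.
Distance = v·t = 0.59·41180 = 24300 m = 24.30 km.

24.3 km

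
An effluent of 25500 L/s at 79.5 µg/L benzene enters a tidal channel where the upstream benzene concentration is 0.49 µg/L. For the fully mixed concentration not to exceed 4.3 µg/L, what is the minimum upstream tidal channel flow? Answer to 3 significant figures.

Set C_mix = 4.3: (Q·0.4900 + 25500·79.50) / (Q + 25500) = 4.3
→ Q = 25500·(79.50 − 4.3)/(4.3 − 0.4900) = 503300 L/s.

503000 L/s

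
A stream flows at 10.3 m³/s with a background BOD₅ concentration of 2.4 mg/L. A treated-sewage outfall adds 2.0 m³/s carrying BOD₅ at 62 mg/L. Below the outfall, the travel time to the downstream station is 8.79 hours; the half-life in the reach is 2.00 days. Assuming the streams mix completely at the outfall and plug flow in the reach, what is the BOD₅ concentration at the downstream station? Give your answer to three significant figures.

10.6 mg/L

Mass balance: C = (10.30·2.400 + 2.000·62.00) / 12.30 = 148.7/12.30 = 12.09 mg/L.
Half-life 2.00 d → k = ln 2 / 2.00 = 0.3466 d⁻¹.
Applying C = C₀e^(−kt): 12.09 × 0.8808 = 10.65 mg/L.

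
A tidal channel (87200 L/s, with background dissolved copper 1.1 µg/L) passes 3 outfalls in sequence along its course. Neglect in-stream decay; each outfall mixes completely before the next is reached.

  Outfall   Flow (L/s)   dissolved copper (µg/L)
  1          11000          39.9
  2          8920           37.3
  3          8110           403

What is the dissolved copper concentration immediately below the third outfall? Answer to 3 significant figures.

Below outfall 1: Q → 98200 L/s, C = (87200·1.100 + 11000·39.90)/98200 = 5.446 µg/L.
Below outfall 2: Q → 107100 L/s, C = (98200·5.446 + 8920·37.30)/107100 = 8.099 µg/L.
Below outfall 3: Q → 115200 L/s, C = (107100·8.099 + 8110·403.0)/115200 = 35.89 µg/L.

35.9 µg/L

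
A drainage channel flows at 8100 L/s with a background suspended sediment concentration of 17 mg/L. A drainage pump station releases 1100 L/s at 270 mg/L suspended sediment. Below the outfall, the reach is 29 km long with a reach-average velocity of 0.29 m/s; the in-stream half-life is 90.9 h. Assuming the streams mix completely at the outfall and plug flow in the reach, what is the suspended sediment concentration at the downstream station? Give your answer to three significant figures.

38.2 mg/L

Flow-weighted average: C = (8100·17.00 + 1100·270.0) / 9200 = 434700/9200 = 47.25 mg/L.
Travel time t = 29·1000 / 0.29 = 100000 s = 27.78 h.
Half-life 90.9 h → k = ln 2 / 90.9 = 0.007625 h⁻¹ = 0.1830 d⁻¹.
Applying C = C₀e^(−kt): 47.25 × 0.8091 = 38.23 mg/L.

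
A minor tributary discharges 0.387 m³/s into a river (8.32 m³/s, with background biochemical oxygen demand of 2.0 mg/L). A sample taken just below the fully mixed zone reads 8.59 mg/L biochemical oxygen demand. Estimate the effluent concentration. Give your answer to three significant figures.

150 mg/L

Mass balance: 8.320·2.000 + 0.3870·Cₑ = 8.707·8.590
→ Cₑ = (8.707·8.590 − 8.320·2.000) / 0.3870 = 150.3 mg/L.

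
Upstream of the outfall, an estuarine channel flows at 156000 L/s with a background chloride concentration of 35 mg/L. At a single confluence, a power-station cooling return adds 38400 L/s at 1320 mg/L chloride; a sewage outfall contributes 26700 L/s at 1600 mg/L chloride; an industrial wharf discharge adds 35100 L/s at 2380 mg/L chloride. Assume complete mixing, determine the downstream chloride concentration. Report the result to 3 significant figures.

712 mg/L

Flow-weighted average: C = (156000·35.00 + 38400·1320 + 26700·1600 + 35100·2380) / 256200 = 182400000/256200 = 712.0 mg/L.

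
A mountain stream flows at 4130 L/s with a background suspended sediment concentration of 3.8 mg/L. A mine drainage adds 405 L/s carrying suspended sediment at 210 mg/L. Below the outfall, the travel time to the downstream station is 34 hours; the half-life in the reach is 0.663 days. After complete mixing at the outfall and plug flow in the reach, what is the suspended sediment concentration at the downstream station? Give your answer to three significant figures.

After mixing, C = (4130·3.800 + 405.0·210.0) / 4535 = 100700/4535 = 22.21 mg/L.
Half-life 0.663 d → k = ln 2 / 0.663 = 1.045 d⁻¹.
First-order decay: C = 22.21·exp(−k·t) = 22.21·0.2274 = 5.051 mg/L.

5.05 mg/L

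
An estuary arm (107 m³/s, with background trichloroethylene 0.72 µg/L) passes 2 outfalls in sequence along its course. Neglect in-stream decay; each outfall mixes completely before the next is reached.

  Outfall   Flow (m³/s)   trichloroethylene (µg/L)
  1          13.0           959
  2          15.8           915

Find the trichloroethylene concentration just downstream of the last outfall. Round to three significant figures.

After outfall 1: Q = 107.0 + 13.00 = 120.0 m³/s; C = (107.0·0.7200 + 13.00·959.0)/120.0 = 104.5 µg/L.
After outfall 2: Q = 120.0 + 15.80 = 135.8 m³/s; C = (120.0·104.5 + 15.80·915.0)/135.8 = 198.8 µg/L.

199 µg/L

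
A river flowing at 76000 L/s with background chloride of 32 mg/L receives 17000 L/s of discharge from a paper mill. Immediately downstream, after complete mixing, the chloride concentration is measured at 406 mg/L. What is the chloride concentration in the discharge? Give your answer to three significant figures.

2080 mg/L

Mass balance: 76000·32.00 + 17000·Cₑ = 93000·406.0
→ Cₑ = (93000·406.0 − 76000·32.00) / 17000 = 2078 mg/L.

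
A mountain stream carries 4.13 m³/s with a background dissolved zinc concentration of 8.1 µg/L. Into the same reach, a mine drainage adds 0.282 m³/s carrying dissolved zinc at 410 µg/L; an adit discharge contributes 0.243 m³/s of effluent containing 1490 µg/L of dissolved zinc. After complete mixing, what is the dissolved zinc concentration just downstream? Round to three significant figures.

Mixed concentration C = ΣQC/ΣQ = (4.130·8.100 + 0.2820·410.0 + 0.2430·1490) / 4.655 = 511.1/4.655 = 109.8 µg/L.

110 µg/L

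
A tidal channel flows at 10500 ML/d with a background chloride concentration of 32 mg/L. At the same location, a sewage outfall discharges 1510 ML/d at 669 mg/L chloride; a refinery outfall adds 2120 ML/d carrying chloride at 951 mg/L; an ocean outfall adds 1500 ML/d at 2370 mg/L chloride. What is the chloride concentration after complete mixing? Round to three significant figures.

443 mg/L

Mixed concentration C = ΣQC/ΣQ = (10500·32.00 + 1510·669.0 + 2120·951.0 + 1500·2370) / 15630 = 6917000/15630 = 442.6 mg/L.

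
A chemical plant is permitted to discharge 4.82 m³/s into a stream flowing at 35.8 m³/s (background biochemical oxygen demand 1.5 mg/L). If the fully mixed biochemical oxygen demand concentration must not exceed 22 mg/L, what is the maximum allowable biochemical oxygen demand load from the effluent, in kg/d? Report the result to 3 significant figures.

72600 kg/d

Mass balance at the limit: 35.80·1.500 + 4.820·Cₑ = 40.62·22 → Cₑ = 174.3 mg/L.
Load = 4.820 m³/s × 174.3 g/m³ × 86 400 s/d = 72570 kg/d.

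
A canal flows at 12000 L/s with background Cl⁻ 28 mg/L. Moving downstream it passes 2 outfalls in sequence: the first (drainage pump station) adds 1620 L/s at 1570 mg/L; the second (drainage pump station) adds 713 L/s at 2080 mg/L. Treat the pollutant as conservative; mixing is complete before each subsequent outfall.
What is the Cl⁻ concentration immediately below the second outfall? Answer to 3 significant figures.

304 mg/L

Below outfall 1: Q → 13620 L/s, C = (12000·28.00 + 1620·1570)/13620 = 211.4 mg/L.
Below outfall 2: Q → 14330 L/s, C = (13620·211.4 + 713.0·2080)/14330 = 304.4 mg/L.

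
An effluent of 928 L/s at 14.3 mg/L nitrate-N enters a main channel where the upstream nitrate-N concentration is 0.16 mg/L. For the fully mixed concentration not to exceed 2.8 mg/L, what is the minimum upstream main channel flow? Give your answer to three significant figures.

4040 L/s

Set C_mix = 2.8: (Q·0.1600 + 928.0·14.30) / (Q + 928.0) = 2.8
→ Q = 928.0·(14.30 − 2.8)/(2.8 − 0.1600) = 4042 L/s.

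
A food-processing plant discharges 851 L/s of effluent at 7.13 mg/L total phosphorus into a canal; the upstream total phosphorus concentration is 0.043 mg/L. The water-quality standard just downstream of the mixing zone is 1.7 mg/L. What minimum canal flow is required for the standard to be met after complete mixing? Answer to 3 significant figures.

Set C_mix = 1.7: (Q·0.04300 + 851.0·7.130) / (Q + 851.0) = 1.7
→ Q = 851.0·(7.130 − 1.7)/(1.7 − 0.04300) = 2789 L/s.

2790 L/s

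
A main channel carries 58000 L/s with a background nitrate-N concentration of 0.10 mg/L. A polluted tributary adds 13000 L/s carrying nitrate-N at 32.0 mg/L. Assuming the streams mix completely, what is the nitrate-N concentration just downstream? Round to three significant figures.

5.94 mg/L

Mass balance: C = (58000·0.1000 + 13000·32.00) / 71000 = 421800/71000 = 5.941 mg/L.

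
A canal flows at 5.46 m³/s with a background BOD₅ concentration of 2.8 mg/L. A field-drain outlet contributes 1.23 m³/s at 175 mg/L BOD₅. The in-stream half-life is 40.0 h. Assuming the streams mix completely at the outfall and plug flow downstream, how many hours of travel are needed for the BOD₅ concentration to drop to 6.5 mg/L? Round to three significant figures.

Mixed concentration C = ΣQC/ΣQ = (5.460·2.800 + 1.230·175.0) / 6.690 = 230.5/6.690 = 34.46 mg/L.
Half-life 40.0 h → k = ln 2 / 40.0 = 0.01733 h⁻¹ = 0.4159 d⁻¹.
34.46·exp(−k·t) = 6.5 → t = ln(34.46/6.5)/k = 346500 s = 96.26 h.

96.3 h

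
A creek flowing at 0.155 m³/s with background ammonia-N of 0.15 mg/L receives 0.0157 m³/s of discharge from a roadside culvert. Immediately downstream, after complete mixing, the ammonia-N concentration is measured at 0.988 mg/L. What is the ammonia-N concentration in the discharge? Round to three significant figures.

9.26 mg/L

Mass balance: 0.1550·0.1500 + 0.01570·Cₑ = 0.1707·0.9880
→ Cₑ = (0.1707·0.9880 − 0.1550·0.1500) / 0.01570 = 9.261 mg/L.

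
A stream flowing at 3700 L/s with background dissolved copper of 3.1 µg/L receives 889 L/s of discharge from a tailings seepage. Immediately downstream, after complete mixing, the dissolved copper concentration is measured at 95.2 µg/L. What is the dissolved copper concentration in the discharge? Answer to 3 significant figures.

Mass balance: 3700·3.100 + 889.0·Cₑ = 4589·95.20
→ Cₑ = (4589·95.20 − 3700·3.100) / 889.0 = 478.5 µg/L.

479 µg/L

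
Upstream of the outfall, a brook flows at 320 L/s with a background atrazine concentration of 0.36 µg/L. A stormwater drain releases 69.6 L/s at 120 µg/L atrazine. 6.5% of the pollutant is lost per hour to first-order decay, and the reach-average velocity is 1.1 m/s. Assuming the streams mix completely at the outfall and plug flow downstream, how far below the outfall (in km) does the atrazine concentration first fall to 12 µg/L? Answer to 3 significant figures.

Flow-weighted average: C = (320.0·0.3600 + 69.60·120.0) / 389.6 = 8467/389.6 = 21.73 µg/L.
6.5%/h lost → k = −ln(1 − 0.065) = 0.06721 h⁻¹.
Set 21.73·exp(−k·t) = 12 → t = ln(21.73/12)/k = 31810 s = 8.837 h.
Distance = v·t = 1.1·31810 = 34990 m = 34.99 km.

35.0 km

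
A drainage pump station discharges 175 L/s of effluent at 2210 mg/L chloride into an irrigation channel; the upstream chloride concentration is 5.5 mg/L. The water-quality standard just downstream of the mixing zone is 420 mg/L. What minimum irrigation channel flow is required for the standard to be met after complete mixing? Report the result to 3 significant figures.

Set C_mix = 420: (Q·5.500 + 175.0·2210) / (Q + 175.0) = 420
→ Q = 175.0·(2210 − 420)/(420 − 5.500) = 755.7 L/s.

756 L/s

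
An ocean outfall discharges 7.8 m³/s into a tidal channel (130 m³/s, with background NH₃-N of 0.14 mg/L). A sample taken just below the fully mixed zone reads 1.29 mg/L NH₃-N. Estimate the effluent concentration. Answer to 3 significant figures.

Mass balance: 130.0·0.1400 + 7.800·Cₑ = 137.8·1.290
→ Cₑ = (137.8·1.290 − 130.0·0.1400) / 7.800 = 20.46 mg/L.

20.5 mg/L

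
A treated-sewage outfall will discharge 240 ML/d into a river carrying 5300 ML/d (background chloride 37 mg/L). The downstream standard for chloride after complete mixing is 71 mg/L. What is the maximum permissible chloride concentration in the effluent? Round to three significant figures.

At the limit, (Qr·Cr + Qe·Cₑ)/(Qr + Qe) = 71:
Cₑ = (5540·71 − 5300·37.00) / 240.0 = 821.8 mg/L.

822 mg/L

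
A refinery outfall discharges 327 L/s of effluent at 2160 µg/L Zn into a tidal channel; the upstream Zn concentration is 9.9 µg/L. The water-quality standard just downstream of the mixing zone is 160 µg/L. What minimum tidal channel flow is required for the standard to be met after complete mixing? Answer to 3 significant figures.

Set C_mix = 160: (Q·9.900 + 327.0·2160) / (Q + 327.0) = 160
→ Q = 327.0·(2160 − 160)/(160 − 9.900) = 4357 L/s.

4360 L/s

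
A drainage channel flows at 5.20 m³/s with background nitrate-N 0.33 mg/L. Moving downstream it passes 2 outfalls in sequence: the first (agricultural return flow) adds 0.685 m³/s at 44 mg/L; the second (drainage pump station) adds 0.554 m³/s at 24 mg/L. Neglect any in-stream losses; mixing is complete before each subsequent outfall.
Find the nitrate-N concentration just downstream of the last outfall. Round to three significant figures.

Outfall 1: combined Q = 5.885 m³/s; C = (5.200·0.3300 + 0.6850·44.00)/5.885 = 5.413 mg/L.
Outfall 2: combined Q = 6.439 m³/s; C = (5.885·5.413 + 0.5540·24.00)/6.439 = 7.012 mg/L.

7.01 mg/L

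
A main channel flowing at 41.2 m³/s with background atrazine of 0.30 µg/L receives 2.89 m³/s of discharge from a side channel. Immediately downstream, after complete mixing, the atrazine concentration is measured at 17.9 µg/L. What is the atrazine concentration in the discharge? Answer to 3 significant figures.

Mass balance: 41.20·0.3000 + 2.890·Cₑ = 44.09·17.90
→ Cₑ = (44.09·17.90 − 41.20·0.3000) / 2.890 = 268.8 µg/L.

269 µg/L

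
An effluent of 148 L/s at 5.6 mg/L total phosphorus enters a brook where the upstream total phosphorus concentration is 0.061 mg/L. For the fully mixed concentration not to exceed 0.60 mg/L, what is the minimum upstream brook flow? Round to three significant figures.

Set C_mix = 0.60: (Q·0.06100 + 148.0·5.600) / (Q + 148.0) = 0.60
→ Q = 148.0·(5.600 − 0.60)/(0.60 − 0.06100) = 1373 L/s.

1370 L/s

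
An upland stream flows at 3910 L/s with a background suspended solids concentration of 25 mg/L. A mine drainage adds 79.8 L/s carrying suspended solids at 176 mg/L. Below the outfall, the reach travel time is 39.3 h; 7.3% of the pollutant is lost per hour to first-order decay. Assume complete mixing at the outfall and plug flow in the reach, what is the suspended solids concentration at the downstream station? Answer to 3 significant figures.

1.42 mg/L

Conservation of mass: C = (3910·25.00 + 79.80·176.0) / 3990 = 111800/3990 = 28.02 mg/L.
7.3%/h lost → k = −ln(1 − 0.073) = 0.07580 h⁻¹.
First-order decay: C = 28.02·exp(−k·t) = 28.02·0.05084 = 1.425 mg/L.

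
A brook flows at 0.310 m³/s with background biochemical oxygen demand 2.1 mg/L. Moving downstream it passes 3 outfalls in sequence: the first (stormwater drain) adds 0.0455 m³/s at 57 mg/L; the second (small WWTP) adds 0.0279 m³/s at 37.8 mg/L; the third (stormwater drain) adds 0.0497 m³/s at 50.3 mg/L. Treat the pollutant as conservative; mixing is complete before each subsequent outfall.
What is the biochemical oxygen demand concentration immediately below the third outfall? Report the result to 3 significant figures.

After outfall 1: Q = 0.3100 + 0.04550 = 0.3555 m³/s; C = (0.3100·2.100 + 0.04550·57.00)/0.3555 = 9.127 mg/L.
After outfall 2: Q = 0.3555 + 0.02790 = 0.3834 m³/s; C = (0.3555·9.127 + 0.02790·37.80)/0.3834 = 11.21 mg/L.
After outfall 3: Q = 0.3834 + 0.04970 = 0.4331 m³/s; C = (0.3834·11.21 + 0.04970·50.30)/0.4331 = 15.70 mg/L.

15.7 mg/L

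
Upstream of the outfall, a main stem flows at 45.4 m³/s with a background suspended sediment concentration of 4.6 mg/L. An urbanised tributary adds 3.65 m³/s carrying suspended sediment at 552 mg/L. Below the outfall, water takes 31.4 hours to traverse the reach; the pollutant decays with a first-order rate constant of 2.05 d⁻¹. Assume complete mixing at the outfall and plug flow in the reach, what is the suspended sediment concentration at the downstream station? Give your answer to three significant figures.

3.10 mg/L

Conservation of mass: C = (45.40·4.600 + 3.650·552.0) / 49.05 = 2224/49.05 = 45.33 mg/L.
Decay over the reach: 45.33·exp(−kt) = 45.33·0.06842 = 3.102 mg/L.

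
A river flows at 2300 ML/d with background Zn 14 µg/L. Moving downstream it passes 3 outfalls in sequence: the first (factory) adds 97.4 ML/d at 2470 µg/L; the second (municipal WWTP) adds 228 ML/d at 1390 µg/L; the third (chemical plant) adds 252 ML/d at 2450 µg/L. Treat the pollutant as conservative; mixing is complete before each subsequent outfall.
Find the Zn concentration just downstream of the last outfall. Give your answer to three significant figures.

Below outfall 1: Q → 2397 ML/d, C = (2300·14.00 + 97.40·2470)/2397 = 113.8 µg/L.
Below outfall 2: Q → 2625 ML/d, C = (2397·113.8 + 228.0·1390)/2625 = 224.6 µg/L.
Below outfall 3: Q → 2877 ML/d, C = (2625·224.6 + 252.0·2450)/2877 = 419.5 µg/L.

420 µg/L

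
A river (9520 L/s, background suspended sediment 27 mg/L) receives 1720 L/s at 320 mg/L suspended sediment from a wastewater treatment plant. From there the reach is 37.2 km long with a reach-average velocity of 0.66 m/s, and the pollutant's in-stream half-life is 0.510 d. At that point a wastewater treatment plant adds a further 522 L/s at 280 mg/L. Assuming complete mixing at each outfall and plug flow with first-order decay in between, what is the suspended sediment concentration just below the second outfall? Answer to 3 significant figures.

Mass balance: C = (9520·27.00 + 1720·320.0) / 11240 = 807400/11240 = 71.84 mg/L; combined flow 11240 L/s.
Travel time t = 37.2·1000 / 0.66 = 56360 s = 15.66 h.
Half-life 0.510 d → k = ln 2 / 0.510 = 1.359 d⁻¹.
Applying C = C₀e^(−kt): 71.84 × 0.4120 = 29.60 mg/L.
Second outfall: C = (11240·29.60 + 522.0·280.0)/11760 = 40.71 mg/L.

40.7 mg/L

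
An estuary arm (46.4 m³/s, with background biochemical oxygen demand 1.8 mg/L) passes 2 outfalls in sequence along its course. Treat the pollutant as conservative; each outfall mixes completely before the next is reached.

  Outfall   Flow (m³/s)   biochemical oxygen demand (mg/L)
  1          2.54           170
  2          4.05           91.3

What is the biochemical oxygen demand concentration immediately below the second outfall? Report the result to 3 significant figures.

16.7 mg/L

Outfall 1: combined Q = 48.94 m³/s; C = (46.40·1.800 + 2.540·170.0)/48.94 = 10.53 mg/L.
Outfall 2: combined Q = 52.99 m³/s; C = (48.94·10.53 + 4.050·91.30)/52.99 = 16.70 mg/L.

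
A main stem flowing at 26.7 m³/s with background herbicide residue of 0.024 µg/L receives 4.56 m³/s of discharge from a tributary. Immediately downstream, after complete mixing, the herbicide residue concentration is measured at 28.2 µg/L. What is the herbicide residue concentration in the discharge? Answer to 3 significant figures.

Mass balance: 26.70·0.02400 + 4.560·Cₑ = 31.26·28.20
→ Cₑ = (31.26·28.20 − 26.70·0.02400) / 4.560 = 193.2 µg/L.

193 µg/L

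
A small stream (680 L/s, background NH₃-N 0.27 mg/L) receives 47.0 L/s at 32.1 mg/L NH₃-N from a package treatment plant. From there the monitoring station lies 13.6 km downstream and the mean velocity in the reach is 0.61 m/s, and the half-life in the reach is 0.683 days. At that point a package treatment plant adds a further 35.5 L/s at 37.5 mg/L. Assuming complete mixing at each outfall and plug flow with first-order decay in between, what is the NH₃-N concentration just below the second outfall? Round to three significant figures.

Conservation of mass: C = (680.0·0.2700 + 47.00·32.10) / 727.0 = 1692/727.0 = 2.328 mg/L; combined flow 727.0 L/s.
Travel time t = 13.6·1000 / 0.61 = 22300 s = 6.193 h.
Half-life 0.683 d → k = ln 2 / 0.683 = 1.015 d⁻¹.
Applying C = C₀e^(−kt): 2.328 × 0.7696 = 1.791 mg/L.
Second outfall: C = (727.0·1.791 + 35.50·37.50)/762.5 = 3.454 mg/L.

3.45 mg/L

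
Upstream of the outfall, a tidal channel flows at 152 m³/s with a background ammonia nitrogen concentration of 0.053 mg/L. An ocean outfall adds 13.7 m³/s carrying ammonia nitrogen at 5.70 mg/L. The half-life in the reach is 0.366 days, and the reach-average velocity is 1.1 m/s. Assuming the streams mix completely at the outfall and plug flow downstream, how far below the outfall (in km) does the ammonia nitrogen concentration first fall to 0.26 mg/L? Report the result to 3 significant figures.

Flow-weighted average: C = (152.0·0.05300 + 13.70·5.700) / 165.7 = 86.15/165.7 = 0.5199 mg/L.
Half-life 0.366 d → k = ln 2 / 0.366 = 1.894 d⁻¹.
Set 0.5199·exp(−k·t) = 0.26 → t = ln(0.5199/0.26)/k = 31610 s = 8.781 h.
Distance = v·t = 1.1·31610 = 34770 m = 34.77 km.

34.8 km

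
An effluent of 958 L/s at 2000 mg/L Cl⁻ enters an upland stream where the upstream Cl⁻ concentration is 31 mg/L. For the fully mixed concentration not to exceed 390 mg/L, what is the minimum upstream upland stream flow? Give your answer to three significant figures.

4300 L/s

Set C_mix = 390: (Q·31.00 + 958.0·2000) / (Q + 958.0) = 390
→ Q = 958.0·(2000 − 390)/(390 − 31.00) = 4296 L/s.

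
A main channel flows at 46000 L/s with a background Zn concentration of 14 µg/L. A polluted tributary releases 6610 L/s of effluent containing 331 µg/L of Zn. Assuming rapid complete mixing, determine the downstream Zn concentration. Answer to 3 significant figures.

Mixed concentration C = ΣQC/ΣQ = (46000·14.00 + 6610·331.0) / 52610 = 2832000/52610 = 53.83 µg/L.

53.8 µg/L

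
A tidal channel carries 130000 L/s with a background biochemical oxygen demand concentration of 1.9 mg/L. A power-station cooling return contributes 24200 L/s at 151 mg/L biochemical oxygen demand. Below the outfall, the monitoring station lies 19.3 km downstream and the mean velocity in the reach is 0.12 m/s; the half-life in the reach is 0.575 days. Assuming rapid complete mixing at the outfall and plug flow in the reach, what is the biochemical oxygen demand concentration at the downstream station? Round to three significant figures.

2.68 mg/L

After mixing, C = (130000·1.900 + 24200·151.0) / 154200 = 3901000/154200 = 25.30 mg/L.
Travel time t = 19.3·1000 / 0.12 = 160800 s = 44.68 h.
Half-life 0.575 d → k = ln 2 / 0.575 = 1.205 d⁻¹.
After decay, C = 25.30 × e^(−kt) = 25.30 × 0.1060 = 2.683 mg/L.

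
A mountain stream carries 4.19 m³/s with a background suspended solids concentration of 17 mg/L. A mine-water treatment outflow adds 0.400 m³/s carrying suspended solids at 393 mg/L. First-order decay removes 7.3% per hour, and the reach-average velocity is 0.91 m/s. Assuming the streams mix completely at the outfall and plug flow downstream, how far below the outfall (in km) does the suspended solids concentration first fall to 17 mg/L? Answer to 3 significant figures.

46.4 km

Mixed concentration C = ΣQC/ΣQ = (4.190·17.00 + 0.4000·393.0) / 4.590 = 228.4/4.590 = 49.77 mg/L.
7.3%/h lost → k = −ln(1 − 0.073) = 0.07580 h⁻¹.
Set 49.77·exp(−k·t) = 17 → t = ln(49.77/17)/k = 51010 s = 14.17 h.
Distance = v·t = 0.91·51010 = 46420 m = 46.42 km.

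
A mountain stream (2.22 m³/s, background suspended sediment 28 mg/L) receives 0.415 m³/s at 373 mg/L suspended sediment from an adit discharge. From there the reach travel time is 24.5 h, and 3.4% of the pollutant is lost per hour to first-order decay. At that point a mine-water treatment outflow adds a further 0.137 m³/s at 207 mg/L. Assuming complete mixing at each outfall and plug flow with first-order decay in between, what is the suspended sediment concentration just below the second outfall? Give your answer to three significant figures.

Mixed concentration C = ΣQC/ΣQ = (2.220·28.00 + 0.4150·373.0) / 2.635 = 217.0/2.635 = 82.34 mg/L; combined flow 2.635 m³/s.
3.4%/h lost → k = −ln(1 − 0.034) = 0.03459 h⁻¹.
After decay, C = 82.34 × e^(−kt) = 82.34 × 0.4285 = 35.28 mg/L.
At the second outfall, C = (2.635·35.28 + 0.1370·207.0) / (2.635 + 0.1370) = 43.77 mg/L.

43.8 mg/L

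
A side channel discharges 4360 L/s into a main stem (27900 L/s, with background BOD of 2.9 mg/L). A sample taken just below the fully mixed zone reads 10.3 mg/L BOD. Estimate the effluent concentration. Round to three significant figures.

57.7 mg/L

Mass balance: 27900·2.900 + 4360·Cₑ = 32260·10.30
→ Cₑ = (32260·10.30 − 27900·2.900) / 4360 = 57.65 mg/L.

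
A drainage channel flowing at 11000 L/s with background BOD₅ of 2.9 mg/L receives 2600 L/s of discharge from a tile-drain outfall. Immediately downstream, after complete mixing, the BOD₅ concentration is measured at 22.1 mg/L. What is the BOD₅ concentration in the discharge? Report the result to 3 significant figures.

Mass balance: 11000·2.900 + 2600·Cₑ = 13600·22.10
→ Cₑ = (13600·22.10 − 11000·2.900) / 2600 = 103.3 mg/L.

103 mg/L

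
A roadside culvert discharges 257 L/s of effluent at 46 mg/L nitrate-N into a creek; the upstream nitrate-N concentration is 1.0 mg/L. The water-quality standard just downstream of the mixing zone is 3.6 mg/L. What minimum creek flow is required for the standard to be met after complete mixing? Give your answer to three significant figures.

Set C_mix = 3.6: (Q·1.000 + 257.0·46.00) / (Q + 257.0) = 3.6
→ Q = 257.0·(46.00 − 3.6)/(3.6 − 1.000) = 4191 L/s.

4190 L/s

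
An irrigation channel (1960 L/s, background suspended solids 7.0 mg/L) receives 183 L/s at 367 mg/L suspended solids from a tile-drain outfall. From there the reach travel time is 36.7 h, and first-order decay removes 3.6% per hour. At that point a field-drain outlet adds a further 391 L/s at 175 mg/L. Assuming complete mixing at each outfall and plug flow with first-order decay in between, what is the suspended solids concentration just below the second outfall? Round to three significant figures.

35.3 mg/L

Mass balance: C = (1960·7.000 + 183.0·367.0) / 2143 = 80880/2143 = 37.74 mg/L; combined flow 2143 L/s.
3.6%/h lost → k = −ln(1 − 0.036) = 0.03666 h⁻¹.
Decay over the reach: 37.74·exp(−kt) = 37.74·0.2604 = 9.828 mg/L.
At the second outfall, C = (2143·9.828 + 391.0·175.0) / (2143 + 391.0) = 35.31 mg/L.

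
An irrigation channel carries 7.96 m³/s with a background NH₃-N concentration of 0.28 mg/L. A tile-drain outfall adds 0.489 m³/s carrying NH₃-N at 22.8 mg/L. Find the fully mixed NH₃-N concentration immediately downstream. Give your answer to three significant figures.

Flow-weighted average: C = (7.960·0.2800 + 0.4890·22.80) / 8.449 = 13.38/8.449 = 1.583 mg/L.

1.58 mg/L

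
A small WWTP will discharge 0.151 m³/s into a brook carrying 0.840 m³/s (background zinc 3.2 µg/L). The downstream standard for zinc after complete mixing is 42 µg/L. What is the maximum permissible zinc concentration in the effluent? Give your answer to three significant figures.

258 µg/L

At the limit, (Qr·Cr + Qe·Cₑ)/(Qr + Qe) = 42:
Cₑ = (0.9910·42 − 0.8400·3.200) / 0.1510 = 257.8 µg/L.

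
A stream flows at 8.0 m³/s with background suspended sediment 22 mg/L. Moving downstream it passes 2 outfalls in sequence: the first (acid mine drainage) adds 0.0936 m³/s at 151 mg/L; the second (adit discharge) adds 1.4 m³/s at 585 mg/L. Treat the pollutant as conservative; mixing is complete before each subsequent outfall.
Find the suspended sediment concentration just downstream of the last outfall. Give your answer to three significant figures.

Below outfall 1: Q → 8.094 m³/s, C = (8.000·22.00 + 0.09360·151.0)/8.094 = 23.49 mg/L.
Below outfall 2: Q → 9.494 m³/s, C = (8.094·23.49 + 1.400·585.0)/9.494 = 106.3 mg/L.

106 mg/L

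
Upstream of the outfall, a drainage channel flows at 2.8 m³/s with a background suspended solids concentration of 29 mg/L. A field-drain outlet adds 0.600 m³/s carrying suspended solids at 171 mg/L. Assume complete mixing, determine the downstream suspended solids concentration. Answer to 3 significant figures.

54.1 mg/L

Conservation of mass: C = (2.800·29.00 + 0.6000·171.0) / 3.400 = 183.8/3.400 = 54.06 mg/L.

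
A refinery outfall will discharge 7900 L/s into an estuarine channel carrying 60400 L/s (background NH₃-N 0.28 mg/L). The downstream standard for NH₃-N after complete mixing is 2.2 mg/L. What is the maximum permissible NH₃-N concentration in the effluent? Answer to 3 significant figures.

16.9 mg/L

At the limit, (Qr·Cr + Qe·Cₑ)/(Qr + Qe) = 2.2:
Cₑ = (68300·2.2 − 60400·0.2800) / 7900 = 16.88 mg/L.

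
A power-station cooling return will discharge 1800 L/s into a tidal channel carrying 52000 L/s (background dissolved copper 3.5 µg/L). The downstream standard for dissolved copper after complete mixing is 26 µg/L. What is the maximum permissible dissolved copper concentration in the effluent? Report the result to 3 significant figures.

At the limit, (Qr·Cr + Qe·Cₑ)/(Qr + Qe) = 26:
Cₑ = (53800·26 − 52000·3.500) / 1800 = 676.0 µg/L.

676 µg/L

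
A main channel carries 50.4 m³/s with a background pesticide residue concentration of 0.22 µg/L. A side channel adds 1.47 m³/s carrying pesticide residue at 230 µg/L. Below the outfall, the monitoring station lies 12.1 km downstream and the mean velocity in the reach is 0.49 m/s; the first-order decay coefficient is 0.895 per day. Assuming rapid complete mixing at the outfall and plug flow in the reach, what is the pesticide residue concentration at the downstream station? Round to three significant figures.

5.21 µg/L

After mixing, C = (50.40·0.2200 + 1.470·230.0) / 51.87 = 349.2/51.87 = 6.732 µg/L.
Travel time t = 12.1·1000 / 0.49 = 24690 s = 6.859 h.
After decay, C = 6.732 × e^(−kt) = 6.732 × 0.7743 = 5.213 µg/L.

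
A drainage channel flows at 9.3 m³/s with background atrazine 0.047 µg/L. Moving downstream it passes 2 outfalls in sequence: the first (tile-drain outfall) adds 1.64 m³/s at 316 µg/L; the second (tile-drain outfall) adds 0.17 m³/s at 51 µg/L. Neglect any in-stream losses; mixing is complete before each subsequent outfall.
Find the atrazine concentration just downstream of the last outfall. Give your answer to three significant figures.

47.5 µg/L

Below outfall 1: Q → 10.94 m³/s, C = (9.300·0.04700 + 1.640·316.0)/10.94 = 47.41 µg/L.
Below outfall 2: Q → 11.11 m³/s, C = (10.94·47.41 + 0.1700·51.00)/11.11 = 47.47 µg/L.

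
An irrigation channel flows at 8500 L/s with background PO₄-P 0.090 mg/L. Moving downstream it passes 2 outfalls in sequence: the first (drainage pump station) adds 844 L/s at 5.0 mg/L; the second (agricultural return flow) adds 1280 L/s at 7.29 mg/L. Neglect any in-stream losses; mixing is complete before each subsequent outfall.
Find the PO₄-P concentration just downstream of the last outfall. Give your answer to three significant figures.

1.35 mg/L

Outfall 1: combined Q = 9344 L/s; C = (8500·0.09000 + 844.0·5.000)/9344 = 0.5335 mg/L.
Outfall 2: combined Q = 10620 L/s; C = (9344·0.5335 + 1280·7.290)/10620 = 1.348 mg/L.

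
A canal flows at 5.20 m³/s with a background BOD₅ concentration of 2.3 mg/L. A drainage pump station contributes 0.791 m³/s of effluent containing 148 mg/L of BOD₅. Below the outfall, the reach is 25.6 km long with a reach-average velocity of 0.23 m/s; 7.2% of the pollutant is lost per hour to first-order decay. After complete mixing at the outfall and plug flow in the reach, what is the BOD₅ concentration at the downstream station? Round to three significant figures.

Mass balance: C = (5.200·2.300 + 0.7910·148.0) / 5.991 = 129.0/5.991 = 21.54 mg/L.
Travel time t = 25.6·1000 / 0.23 = 111300 s = 30.92 h.
7.2%/h lost → k = −ln(1 − 0.072) = 0.07472 h⁻¹.
Decay over the reach: 21.54·exp(−kt) = 21.54·0.09923 = 2.137 mg/L.

2.14 mg/L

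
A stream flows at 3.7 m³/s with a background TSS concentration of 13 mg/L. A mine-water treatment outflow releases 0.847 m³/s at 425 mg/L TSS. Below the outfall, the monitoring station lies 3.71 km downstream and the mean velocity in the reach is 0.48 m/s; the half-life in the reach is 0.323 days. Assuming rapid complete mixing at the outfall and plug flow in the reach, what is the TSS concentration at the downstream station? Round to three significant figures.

74.1 mg/L

After mixing, C = (3.700·13.00 + 0.8470·425.0) / 4.547 = 408.1/4.547 = 89.75 mg/L.
Travel time t = 3.71·1000 / 0.48 = 7729 s = 2.147 h.
Half-life 0.323 d → k = ln 2 / 0.323 = 2.146 d⁻¹.
After decay, C = 89.75 × e^(−kt) = 89.75 × 0.8253 = 74.07 mg/L.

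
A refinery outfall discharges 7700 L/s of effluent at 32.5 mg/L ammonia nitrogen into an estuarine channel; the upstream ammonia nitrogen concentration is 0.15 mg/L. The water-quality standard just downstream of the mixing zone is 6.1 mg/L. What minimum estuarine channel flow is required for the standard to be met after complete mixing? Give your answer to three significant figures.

34200 L/s

Set C_mix = 6.1: (Q·0.1500 + 7700·32.50) / (Q + 7700) = 6.1
→ Q = 7700·(32.50 − 6.1)/(6.1 − 0.1500) = 34160 L/s.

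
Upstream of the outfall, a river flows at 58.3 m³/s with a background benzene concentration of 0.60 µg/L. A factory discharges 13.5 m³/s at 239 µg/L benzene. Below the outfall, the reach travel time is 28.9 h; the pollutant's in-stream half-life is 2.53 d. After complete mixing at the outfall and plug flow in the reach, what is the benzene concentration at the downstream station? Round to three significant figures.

32.7 µg/L

Flow-weighted average: C = (58.30·0.6000 + 13.50·239.0) / 71.80 = 3261/71.80 = 45.42 µg/L.
Half-life 2.53 d → k = ln 2 / 2.53 = 0.2740 d⁻¹.
Decay over the reach: 45.42·exp(−kt) = 45.42·0.7190 = 32.66 µg/L.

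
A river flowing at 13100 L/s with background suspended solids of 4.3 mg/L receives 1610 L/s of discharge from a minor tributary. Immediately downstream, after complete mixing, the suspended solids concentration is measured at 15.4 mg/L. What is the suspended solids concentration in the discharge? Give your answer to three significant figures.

106 mg/L

Mass balance: 13100·4.300 + 1610·Cₑ = 14710·15.40
→ Cₑ = (14710·15.40 − 13100·4.300) / 1610 = 105.7 mg/L.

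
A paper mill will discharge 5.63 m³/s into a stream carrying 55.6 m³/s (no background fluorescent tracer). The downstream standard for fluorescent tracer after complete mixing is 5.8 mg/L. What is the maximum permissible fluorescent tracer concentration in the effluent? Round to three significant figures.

At the limit, (Qr·Cr + Qe·Cₑ)/(Qr + Qe) = 5.8:
Cₑ = (61.23·5.8 − 55.60·0) / 5.630 = 63.08 mg/L.

63.1 mg/L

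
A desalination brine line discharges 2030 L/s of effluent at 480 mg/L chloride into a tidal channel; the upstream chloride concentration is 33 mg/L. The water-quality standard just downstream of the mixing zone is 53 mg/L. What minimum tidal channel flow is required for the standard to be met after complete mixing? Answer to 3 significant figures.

43300 L/s

Set C_mix = 53: (Q·33.00 + 2030·480.0) / (Q + 2030) = 53
→ Q = 2030·(480.0 − 53)/(53 − 33.00) = 43340 L/s.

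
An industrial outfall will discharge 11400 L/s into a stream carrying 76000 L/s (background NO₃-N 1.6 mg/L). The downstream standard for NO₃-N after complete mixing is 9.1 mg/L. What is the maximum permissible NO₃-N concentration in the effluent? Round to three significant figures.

59.1 mg/L

At the limit, (Qr·Cr + Qe·Cₑ)/(Qr + Qe) = 9.1:
Cₑ = (87400·9.1 − 76000·1.600) / 11400 = 59.10 mg/L.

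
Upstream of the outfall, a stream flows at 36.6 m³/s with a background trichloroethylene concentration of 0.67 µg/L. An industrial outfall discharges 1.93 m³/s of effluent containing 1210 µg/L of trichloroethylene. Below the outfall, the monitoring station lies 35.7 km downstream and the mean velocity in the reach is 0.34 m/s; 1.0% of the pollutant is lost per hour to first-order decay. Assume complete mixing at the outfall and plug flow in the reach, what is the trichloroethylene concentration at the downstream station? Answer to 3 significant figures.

45.7 µg/L

Mixed concentration C = ΣQC/ΣQ = (36.60·0.6700 + 1.930·1210) / 38.53 = 2360/38.53 = 61.25 µg/L.
Travel time t = 35.7·1000 / 0.34 = 105000 s = 29.17 h.
1.0%/h lost → k = −ln(1 − 0.01) = 0.01005 h⁻¹.
First-order decay: C = 61.25·exp(−k·t) = 61.25·0.7459 = 45.68 µg/L.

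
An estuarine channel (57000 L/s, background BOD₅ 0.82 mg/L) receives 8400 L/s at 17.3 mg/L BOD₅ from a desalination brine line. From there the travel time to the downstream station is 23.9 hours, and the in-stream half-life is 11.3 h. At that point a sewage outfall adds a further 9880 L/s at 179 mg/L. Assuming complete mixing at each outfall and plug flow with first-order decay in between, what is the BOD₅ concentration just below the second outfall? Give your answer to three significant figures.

24.1 mg/L

Mixed concentration C = ΣQC/ΣQ = (57000·0.8200 + 8400·17.30) / 65400 = 192100/65400 = 2.937 mg/L; combined flow 65400 L/s.
Half-life 11.3 h → k = ln 2 / 11.3 = 0.06134 h⁻¹ = 1.472 d⁻¹.
After decay, C = 2.937 × e^(−kt) = 2.937 × 0.2308 = 0.6779 mg/L.
At the second outfall, C = (65400·0.6779 + 9880·179.0) / (65400 + 9880) = 24.08 mg/L.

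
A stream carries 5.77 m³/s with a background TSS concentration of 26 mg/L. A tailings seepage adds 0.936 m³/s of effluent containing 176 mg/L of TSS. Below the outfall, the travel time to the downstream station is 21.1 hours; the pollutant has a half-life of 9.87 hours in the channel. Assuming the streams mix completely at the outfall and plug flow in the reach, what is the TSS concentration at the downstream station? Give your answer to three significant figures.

10.7 mg/L

Mixed concentration C = ΣQC/ΣQ = (5.770·26.00 + 0.9360·176.0) / 6.706 = 314.8/6.706 = 46.94 mg/L.
Half-life 9.87 h → k = ln 2 / 9.87 = 0.07023 h⁻¹ = 1.685 d⁻¹.
Applying C = C₀e^(−kt): 46.94 × 0.2272 = 10.67 mg/L.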